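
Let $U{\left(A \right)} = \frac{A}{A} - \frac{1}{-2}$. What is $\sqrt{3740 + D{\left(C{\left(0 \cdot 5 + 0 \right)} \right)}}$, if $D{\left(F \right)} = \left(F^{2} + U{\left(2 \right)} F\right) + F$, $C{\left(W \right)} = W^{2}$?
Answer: $2 \sqrt{935} \approx 61.156$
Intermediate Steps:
$U{\left(A \right)} = \frac{3}{2}$ ($U{\left(A \right)} = 1 - - \frac{1}{2} = 1 + \frac{1}{2} = \frac{3}{2}$)
$D{\left(F \right)} = F^{2} + \frac{5 F}{2}$ ($D{\left(F \right)} = \left(F^{2} + \frac{3 F}{2}\right) + F = F^{2} + \frac{5 F}{2}$)
$\sqrt{3740 + D{\left(C{\left(0 \cdot 5 + 0 \right)} \right)}} = \sqrt{3740 + \frac{\left(0 \cdot 5 + 0\right)^{2} \left(5 + 2 \left(0 \cdot 5 + 0\right)^{2}\right)}{2}} = \sqrt{3740 + \frac{\left(0 + 0\right)^{2} \left(5 + 2 \left(0 + 0\right)^{2}\right)}{2}} = \sqrt{3740 + \frac{0^{2} \left(5 + 2 \cdot 0^{2}\right)}{2}} = \sqrt{3740 + \frac{1}{2} \cdot 0 \left(5 + 2 \cdot 0\right)} = \sqrt{3740 + \frac{1}{2} \cdot 0 \left(5 + 0\right)} = \sqrt{3740 + \frac{1}{2} \cdot 0 \cdot 5} = \sqrt{3740 + 0} = \sqrt{3740} = 2 \sqrt{935}$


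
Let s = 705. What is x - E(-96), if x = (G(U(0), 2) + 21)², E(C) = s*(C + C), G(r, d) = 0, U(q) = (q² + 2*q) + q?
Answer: 135801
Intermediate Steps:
U(q) = q² + 3*q
E(C) = 1410*C (E(C) = 705*(C + C) = 705*(2*C) = 1410*C)
x = 441 (x = (0 + 21)² = 21² = 441)
x - E(-96) = 441 - 1410*(-96) = 441 - 1*(-135360) = 441 + 135360 = 135801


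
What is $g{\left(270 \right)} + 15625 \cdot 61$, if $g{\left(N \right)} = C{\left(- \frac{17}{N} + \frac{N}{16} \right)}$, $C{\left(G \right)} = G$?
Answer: $\frac{1029393157}{1080} \approx 9.5314 \cdot 10^{5}$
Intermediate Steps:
$g{\left(N \right)} = - \frac{17}{N} + \frac{N}{16}$
$g{\left(270 \right)} + 15625 \cdot 61 = \left(- \frac{17}{270} + \frac{1}{16} \cdot 270\right) + 15625 \cdot 61 = \left(\left(-17\right) \frac{1}{270} + \frac{135}{8}\right) + 953125 = \left(- \frac{17}{270} + \frac{135}{8}\right) + 953125 = \frac{18157}{1080} + 953125 = \frac{1029393157}{1080}$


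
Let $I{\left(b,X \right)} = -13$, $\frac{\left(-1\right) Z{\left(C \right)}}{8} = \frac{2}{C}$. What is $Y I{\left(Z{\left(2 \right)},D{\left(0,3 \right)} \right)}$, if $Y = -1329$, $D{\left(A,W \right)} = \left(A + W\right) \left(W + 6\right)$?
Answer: $17277$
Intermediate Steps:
$Z{\left(C \right)} = - \frac{16}{C}$ ($Z{\left(C \right)} = - 8 \frac{2}{C} = - \frac{16}{C}$)
$D{\left(A,W \right)} = \left(6 + W\right) \left(A + W\right)$ ($D{\left(A,W \right)} = \left(A + W\right) \left(6 + W\right) = \left(6 + W\right) \left(A + W\right)$)
$Y I{\left(Z{\left(2 \right)},D{\left(0,3 \right)} \right)} = \left(-1329\right) \left(-13\right) = 17277$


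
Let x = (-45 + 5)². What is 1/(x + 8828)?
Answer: 1/10428 ≈ 9.5896e-5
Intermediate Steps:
x = 1600 (x = (-40)² = 1600)
1/(x + 8828) = 1/(1600 + 8828) = 1/10428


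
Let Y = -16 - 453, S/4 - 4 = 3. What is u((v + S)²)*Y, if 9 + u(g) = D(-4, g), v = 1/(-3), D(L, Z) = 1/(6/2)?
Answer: 12194/3 ≈ 4064.7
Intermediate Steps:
S = 28 (S = 16 + 4*3 = 16 + 12 = 28)
D(L, Z) = ⅓ (D(L, Z) = 1/(6*(½)) = 1/3 = ⅓)
v = -⅓ ≈ -0.33333
u(g) = -26/3 (u(g) = -9 + ⅓ = -26/3)
Y = -469
u((v + S)²)*Y = -26/3*(-469) = 12194/3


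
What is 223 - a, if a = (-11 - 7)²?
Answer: -101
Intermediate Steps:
a = 324 (a = (-18)² = 324)
223 - a = 223 - 1*324 = 223 - 324 = -101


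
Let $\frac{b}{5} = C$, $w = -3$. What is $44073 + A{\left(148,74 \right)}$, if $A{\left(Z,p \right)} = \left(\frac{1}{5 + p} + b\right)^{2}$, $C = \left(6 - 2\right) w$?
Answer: $\frac{297517714}{6241} \approx 47672.0$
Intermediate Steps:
$C = -12$ ($C = \left(6 - 2\right) \left(-3\right) = 4 \left(-3\right) = -12$)
$b = -60$ ($b = 5 \left(-12\right) = -60$)
$A{\left(Z,p \right)} = \left(-60 + \frac{1}{5 + p}\right)^{2}$ ($A{\left(Z,p \right)} = \left(\frac{1}{5 + p} - 60\right)^{2} = \left(-60 + \frac{1}{5 + p}\right)^{2}$)
$44073 + A{\left(148,74 \right)} = 44073 + \frac{\left(299 + 60 \cdot 74\right)^{2}}{\left(5 + 74\right)^{2}} = 44073 + \frac{\left(299 + 4440\right)^{2}}{6241} = 44073 + \frac{4739^{2}}{6241} = 44073 + \frac{1}{6241} \cdot 22458121 = 44073 + \frac{22458121}{6241} = \frac{297517714}{6241}$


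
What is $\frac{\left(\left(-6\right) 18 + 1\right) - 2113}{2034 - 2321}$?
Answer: $\frac{2220}{287} \approx 7.7352$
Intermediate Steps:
$\frac{\left(\left(-6\right) 18 + 1\right) - 2113}{2034 - 2321} = \frac{\left(-108 + 1\right) - 2113}{-287} = \left(-107 - 2113\right) \left(- \frac{1}{287}\right) = \left(-2220\right) \left(- \frac{1}{287}\right) = \frac{2220}{287}$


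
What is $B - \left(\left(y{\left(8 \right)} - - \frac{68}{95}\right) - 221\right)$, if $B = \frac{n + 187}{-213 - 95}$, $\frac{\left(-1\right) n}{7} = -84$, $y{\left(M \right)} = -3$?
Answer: $\frac{6459671}{29260} \approx 220.77$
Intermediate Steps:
$n = 588$ ($n = \left(-7\right) \left(-84\right) = 588$)
$B = - \frac{775}{308}$ ($B = \frac{588 + 187}{-213 - 95} = \frac{775}{-308} = 775 \left(- \frac{1}{308}\right) = - \frac{775}{308} \approx -2.5162$)
$B - \left(\left(y{\left(8 \right)} - - \frac{68}{95}\right) - 221\right) = - \frac{775}{308} - \left(\left(-3 - - \frac{68}{95}\right) - 221\right) = - \frac{775}{308} - \left(\left(-3 + \frac{68}{95}\right) - 221\right) = - \frac{775}{308} - \left(- \frac{217}{95} - 221\right) = - \frac{775}{308} - - \frac{21212}{95} = - \frac{775}{308} + \frac{21212}{95} = \frac{6459671}{29260}$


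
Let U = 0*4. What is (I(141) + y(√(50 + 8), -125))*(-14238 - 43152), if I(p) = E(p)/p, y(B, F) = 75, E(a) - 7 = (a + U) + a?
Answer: -207828320/47 ≈ -4.4219e+6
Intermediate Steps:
U = 0
E(a) = 7 + 2*a (E(a) = 7 + ((a + 0) + a) = 7 + (a + a) = 7 + 2*a)
I(p) = (7 + 2*p)/p
(I(141) + y(√(50 + 8), -125))*(-14238 - 43152) = ((2 + 7/141) + 75)*(-14238 - 43152) = ((2 + 7*(1/141)) + 75)*(-57390) = ((2 + 7/141) + 75)*(-57390) = (289/141 + 75)*(-57390) = (10864/141)*(-57390) = -207828320/47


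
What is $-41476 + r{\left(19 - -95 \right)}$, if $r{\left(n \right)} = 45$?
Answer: $-41431$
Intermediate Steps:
$-41476 + r{\left(19 - -95 \right)} = -41476 + 45 = -41431$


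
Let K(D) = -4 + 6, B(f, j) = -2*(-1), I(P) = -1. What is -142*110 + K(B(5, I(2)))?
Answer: -15618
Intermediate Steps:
B(f, j) = 2
K(D) = 2
-142*110 + K(B(5, I(2))) = -142*110 + 2 = -15620 + 2 = -15618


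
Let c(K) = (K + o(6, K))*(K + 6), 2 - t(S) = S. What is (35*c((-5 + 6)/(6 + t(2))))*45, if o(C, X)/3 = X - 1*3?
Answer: -161875/2 ≈ -80938.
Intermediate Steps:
o(C, X) = -9 + 3*X (o(C, X) = 3*(X - 1*3) = 3*(X - 3) = 3*(-3 + X) = -9 + 3*X)
t(S) = 2 - S
c(K) = (-9 + 4*K)*(6 + K) (c(K) = (K + (-9 + 3*K))*(K + 6) = (-9 + 4*K)*(6 + K))
(35*c((-5 + 6)/(6 + t(2))))*45 = (35*(-54 + 4*((-5 + 6)/(6 + (2 - 1*2)))² + 15*((-5 + 6)/(6 + (2 - 1*2)))))*45 = (35*(-54 + 4*(1/(6 + (2 - 2)))² + 15*(1/(6 + (2 - 2)))))*45 = (35*(-54 + 4*(1/(6 + 0))² + 15*(1/(6 + 0))))*45 = (35*(-54 + 4*(1/6)² + 15*(1/6)))*45 = (35*(-54 + 4*(1*(⅙))² + 15*(1*(⅙))))*45 = (35*(-54 + 4*(⅙)² + 15*(⅙)))*45 = (35*(-54 + 4*(1/36) + 5/2))*45 = (35*(-54 + ⅑ + 5/2))*45 = (35*(-925/18))*45 = -32375/18*45 = -161875/2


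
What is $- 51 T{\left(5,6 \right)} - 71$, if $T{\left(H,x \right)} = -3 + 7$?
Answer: $-275$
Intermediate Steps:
$T{\left(H,x \right)} = 4$
$- 51 T{\left(5,6 \right)} - 71 = \left(-51\right) 4 - 71 = -204 - 71 = -275$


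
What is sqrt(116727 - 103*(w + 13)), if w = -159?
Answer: 19*sqrt(365) ≈ 362.99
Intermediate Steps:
sqrt(116727 - 103*(w + 13)) = sqrt(116727 - 103*(-159 + 13)) = sqrt(116727 - 103*(-146)) = sqrt(116727 + 15038) = sqrt(131765) = 19*sqrt(365)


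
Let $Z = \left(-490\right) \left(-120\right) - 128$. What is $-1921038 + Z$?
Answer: $-1862366$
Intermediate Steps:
$Z = 58672$ ($Z = 58800 - 128 = 58672$)
$-1921038 + Z = -1921038 + 58672 = -1862366$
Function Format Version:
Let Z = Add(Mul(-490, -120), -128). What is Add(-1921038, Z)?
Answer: -1862366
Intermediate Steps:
Z = 58672 (Z = Add(58800, -128) = 58672)
Add(-1921038, Z) = Add(-1921038, 58672) = -1862366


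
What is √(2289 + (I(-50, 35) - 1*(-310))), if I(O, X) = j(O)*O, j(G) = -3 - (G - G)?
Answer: √2749 ≈ 52.431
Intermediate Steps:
j(G) = -3 (j(G) = -3 - 1*0 = -3 + 0 = -3)
I(O, X) = -3*O
√(2289 + (I(-50, 35) - 1*(-310))) = √(2289 + (-3*(-50) - 1*(-310))) = √(2289 + (150 + 310)) = √(2289 + 460) = √2749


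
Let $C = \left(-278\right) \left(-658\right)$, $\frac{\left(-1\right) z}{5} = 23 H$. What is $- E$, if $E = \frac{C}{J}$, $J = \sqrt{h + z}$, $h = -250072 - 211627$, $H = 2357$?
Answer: $\frac{91462 i \sqrt{732754}}{366377} \approx 213.69 i$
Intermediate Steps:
$z = -271055$ ($z = - 5 \cdot 23 \cdot 2357 = \left(-5\right) 54211 = -271055$)
$h = -461699$
$C = 182924$
$J = i \sqrt{732754}$ ($J = \sqrt{-461699 - 271055} = \sqrt{-732754} = i \sqrt{732754} \approx 856.01 i$)
$E = - \frac{91462 i \sqrt{732754}}{366377}$ ($E = \frac{182924}{i \sqrt{732754}} = 182924 \left(- \frac{i \sqrt{732754}}{732754}\right) = - \frac{91462 i \sqrt{732754}}{366377} \approx - 213.69 i$)
$- E = - \frac{\left(-91462\right) i \sqrt{732754}}{366377} = \frac{91462 i \sqrt{732754}}{366377}$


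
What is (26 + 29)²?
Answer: 3025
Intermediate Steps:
(26 + 29)² = 55² = 3025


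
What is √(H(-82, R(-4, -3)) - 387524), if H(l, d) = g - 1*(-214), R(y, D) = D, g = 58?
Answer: 6*I*√10757 ≈ 622.3*I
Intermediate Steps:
H(l, d) = 272 (H(l, d) = 58 - 1*(-214) = 58 + 214 = 272)
√(H(-82, R(-4, -3)) - 387524) = √(272 - 387524) = √(-387252) = 6*I*√10757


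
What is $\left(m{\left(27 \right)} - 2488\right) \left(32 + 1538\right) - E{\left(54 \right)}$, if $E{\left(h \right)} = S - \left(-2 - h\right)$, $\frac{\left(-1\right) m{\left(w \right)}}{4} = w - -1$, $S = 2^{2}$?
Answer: $-4082060$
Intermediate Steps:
$S = 4$
$m{\left(w \right)} = -4 - 4 w$ ($m{\left(w \right)} = - 4 \left(w - -1\right) = - 4 \left(w + 1\right) = - 4 \left(1 + w\right) = -4 - 4 w$)
$E{\left(h \right)} = 6 + h$ ($E{\left(h \right)} = 4 - \left(-2 - h\right) = 4 + \left(2 + h\right) = 6 + h$)
$\left(m{\left(27 \right)} - 2488\right) \left(32 + 1538\right) - E{\left(54 \right)} = \left(\left(-4 - 108\right) - 2488\right) \left(32 + 1538\right) - \left(6 + 54\right) = \left(\left(-4 - 108\right) - 2488\right) 1570 - 60 = \left(-112 - 2488\right) 1570 - 60 = \left(-2600\right) 1570 - 60 = -4082000 - 60 = -4082060$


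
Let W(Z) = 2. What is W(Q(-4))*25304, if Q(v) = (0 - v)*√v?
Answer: 50608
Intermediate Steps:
Q(v) = -v^(3/2) (Q(v) = (-v)*√v = -v^(3/2))
W(Q(-4))*25304 = 2*25304 = 50608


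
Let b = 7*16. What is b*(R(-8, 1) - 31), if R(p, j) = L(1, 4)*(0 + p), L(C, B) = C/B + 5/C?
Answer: -8176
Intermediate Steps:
L(C, B) = 5/C + C/B
b = 112
R(p, j) = 21*p/4 (R(p, j) = (5/1 + 1/4)*(0 + p) = (5*1 + 1*(¼))*p = (5 + ¼)*p = 21*p/4)
b*(R(-8, 1) - 31) = 112*((21/4)*(-8) - 31) = 112*(-42 - 31) = 112*(-73) = -8176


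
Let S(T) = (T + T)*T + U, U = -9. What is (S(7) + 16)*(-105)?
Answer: -11025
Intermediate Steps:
S(T) = -9 + 2*T² (S(T) = (T + T)*T - 9 = (2*T)*T - 9 = 2*T² - 9 = -9 + 2*T²)
(S(7) + 16)*(-105) = ((-9 + 2*7²) + 16)*(-105) = ((-9 + 2*49) + 16)*(-105) = ((-9 + 98) + 16)*(-105) = (89 + 16)*(-105) = 105*(-105) = -11025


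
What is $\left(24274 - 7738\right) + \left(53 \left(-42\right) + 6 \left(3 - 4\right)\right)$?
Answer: $14304$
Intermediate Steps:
$\left(24274 - 7738\right) + \left(53 \left(-42\right) + 6 \left(3 - 4\right)\right) = 16536 + \left(-2226 + 6 \left(-1\right)\right) = 16536 - 2232 = 14304$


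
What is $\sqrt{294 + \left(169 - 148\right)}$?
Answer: $3 \sqrt{35} \approx 17.748$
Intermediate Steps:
$\sqrt{294 + \left(169 - 148\right)} = \sqrt{294 + 21} = \sqrt{315} = 3 \sqrt{35}$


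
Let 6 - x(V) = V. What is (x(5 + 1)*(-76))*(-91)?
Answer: 0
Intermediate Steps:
x(V) = 6 - V
(x(5 + 1)*(-76))*(-91) = ((6 - (5 + 1))*(-76))*(-91) = ((6 - 1*6)*(-76))*(-91) = ((6 - 6)*(-76))*(-91) = (0*(-76))*(-91) = 0*(-91) = 0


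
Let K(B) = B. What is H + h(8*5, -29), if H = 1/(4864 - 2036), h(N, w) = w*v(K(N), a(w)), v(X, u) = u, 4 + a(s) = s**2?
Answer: -68644043/2828 ≈ -24273.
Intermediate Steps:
a(s) = -4 + s**2
h(N, w) = w*(-4 + w**2)
H = 1/2828 ≈ 0.00035361
H + h(8*5, -29) = 1/2828 - 29*(-4 + (-29)**2) = 1/2828 - 29*(-4 + 841) = 1/2828 - 29*837 = 1/2828 - 24273 = -68644043/2828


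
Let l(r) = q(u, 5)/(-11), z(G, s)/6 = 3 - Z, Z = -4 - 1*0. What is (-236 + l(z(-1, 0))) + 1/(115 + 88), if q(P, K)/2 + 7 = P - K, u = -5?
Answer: -520075/2233 ≈ -232.90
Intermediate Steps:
Z = -4 (Z = -4 + 0 = -4)
q(P, K) = -14 - 2*K + 2*P (q(P, K) = -14 + 2*(P - K) = -14 + (-2*K + 2*P) = -14 - 2*K + 2*P)
z(G, s) = 42 (z(G, s) = 6*(3 - 1*(-4)) = 6*(3 + 4) = 6*7 = 42)
l(r) = 34/11 (l(r) = (-14 - 2*5 + 2*(-5))/(-11) = (-14 - 10 - 10)*(-1/11) = -34*(-1/11) = 34/11)
(-236 + l(z(-1, 0))) + 1/(115 + 88) = (-236 + 34/11) + 1/(115 + 88) = -2562/11 + 1/203 = -520075/2233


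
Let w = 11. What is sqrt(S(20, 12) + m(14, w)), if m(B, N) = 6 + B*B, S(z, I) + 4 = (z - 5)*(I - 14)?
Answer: 2*sqrt(42) ≈ 12.961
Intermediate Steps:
S(z, I) = -4 + (-14 + I)*(-5 + z) (S(z, I) = -4 + (z - 5)*(I - 14) = -4 + (-5 + z)*(-14 + I) = -4 + (-14 + I)*(-5 + z))
m(B, N) = 6 + B**2
sqrt(S(20, 12) + m(14, w)) = sqrt((66 - 14*20 - 5*12 + 12*20) + (6 + 14**2)) = sqrt((66 - 280 - 60 + 240) + (6 + 196)) = sqrt(-34 + 202) = sqrt(168) = 2*sqrt(42)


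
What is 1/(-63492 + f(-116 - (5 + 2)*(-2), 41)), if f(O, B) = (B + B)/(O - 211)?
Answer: -313/19873078 ≈ -1.5750e-5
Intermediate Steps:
f(O, B) = 2*B/(-211 + O) (f(O, B) = (2*B)/(-211 + O) = 2*B/(-211 + O))
1/(-63492 + f(-116 - (5 + 2)*(-2), 41)) = 1/(-63492 + 2*41/(-211 + (-116 - (5 + 2)*(-2)))) = 1/(-63492 + 2*41/(-211 + (-116 - 7*(-2)))) = 1/(-63492 + 2*41/(-211 + (-116 - 1*(-14)))) = 1/(-63492 + 2*41/(-211 + (-116 + 14))) = 1/(-63492 + 2*41/(-211 - 102)) = 1/(-63492 + 2*41/(-313)) = 1/(-63492 + 2*41*(-1/313)) = 1/(-63492 - 82/313) = 1/(-19873078/313) = -313/19873078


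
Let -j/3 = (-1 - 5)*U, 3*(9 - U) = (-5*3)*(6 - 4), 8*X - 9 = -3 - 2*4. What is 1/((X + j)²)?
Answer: 16/1868689 ≈ 8.5622e-6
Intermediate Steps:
X = -¼ (X = 9/8 + (-3 - 2*4)/8 = 9/8 + (-3 - 8)/8 = 9/8 + (⅛)*(-11) = 9/8 - 11/8 = -¼ ≈ -0.25000)
U = 19 (U = 9 - (-5*3)*(6 - 4)/3 = 9 - (-5)*2 = 9 - ⅓*(-30) = 9 + 10 = 19)
j = 342 (j = -3*(-1 - 5)*19 = -(-18)*19 = -3*(-114) = 342)
1/((X + j)²) = 1/((-¼ + 342)²) = 1/((1367/4)²) = 1/(1868689/16) = 16/1868689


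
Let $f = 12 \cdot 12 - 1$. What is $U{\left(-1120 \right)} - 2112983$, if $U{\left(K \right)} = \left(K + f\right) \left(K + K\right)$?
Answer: $75497$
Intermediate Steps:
$f = 143$ ($f = 144 - 1 = 143$)
$U{\left(K \right)} = 2 K \left(143 + K\right)$ ($U{\left(K \right)} = \left(K + 143\right) \left(K + K\right) = \left(143 + K\right) 2 K = 2 K \left(143 + K\right)$)
$U{\left(-1120 \right)} - 2112983 = 2 \left(-1120\right) \left(143 - 1120\right) - 2112983 = 2 \left(-1120\right) \left(-977\right) - 2112983 = 2188480 - 2112983 = 75497$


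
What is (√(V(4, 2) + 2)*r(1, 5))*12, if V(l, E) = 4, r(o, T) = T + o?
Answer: 72*√6 ≈ 176.36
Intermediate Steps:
(√(V(4, 2) + 2)*r(1, 5))*12 = (√(4 + 2)*(5 + 1))*12 = (√6*6)*12 = (6*√6)*12 = 72*√6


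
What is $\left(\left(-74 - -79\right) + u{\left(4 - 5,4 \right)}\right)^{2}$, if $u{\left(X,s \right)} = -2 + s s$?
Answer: $361$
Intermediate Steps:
$u{\left(X,s \right)} = -2 + s^{2}$
$\left(\left(-74 - -79\right) + u{\left(4 - 5,4 \right)}\right)^{2} = \left(\left(-74 - -79\right) - \left(2 - 4^{2}\right)\right)^{2} = \left(\left(-74 + 79\right) + \left(-2 + 16\right)\right)^{2} = \left(5 + 14\right)^{2} = 19^{2} = 361$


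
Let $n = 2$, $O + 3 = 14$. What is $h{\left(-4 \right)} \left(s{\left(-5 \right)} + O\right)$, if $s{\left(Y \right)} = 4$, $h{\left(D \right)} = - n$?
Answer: $-30$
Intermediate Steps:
$O = 11$ ($O = -3 + 14 = 11$)
$h{\left(D \right)} = -2$ ($h{\left(D \right)} = \left(-1\right) 2 = -2$)
$h{\left(-4 \right)} \left(s{\left(-5 \right)} + O\right) = - 2 \left(4 + 11\right) = \left(-2\right) 15 = -30$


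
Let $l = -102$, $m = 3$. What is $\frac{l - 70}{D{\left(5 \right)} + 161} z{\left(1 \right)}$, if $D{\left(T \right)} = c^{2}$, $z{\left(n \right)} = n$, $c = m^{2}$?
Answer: $- \frac{86}{121} \approx -0.71074$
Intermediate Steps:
$c = 9$ ($c = 3^{2} = 9$)
$D{\left(T \right)} = 81$ ($D{\left(T \right)} = 9^{2} = 81$)
$\frac{l - 70}{D{\left(5 \right)} + 161} z{\left(1 \right)} = \frac{-102 - 70}{81 + 161} \cdot 1 = - \frac{172}{242} \cdot 1 = \left(-172\right) \frac{1}{242} \cdot 1 = \left(- \frac{86}{121}\right) 1 = - \frac{86}{121}$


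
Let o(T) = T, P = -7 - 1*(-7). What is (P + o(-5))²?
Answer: 25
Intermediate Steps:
P = 0 (P = -7 + 7 = 0)
(P + o(-5))² = (0 - 5)² = (-5)² = 25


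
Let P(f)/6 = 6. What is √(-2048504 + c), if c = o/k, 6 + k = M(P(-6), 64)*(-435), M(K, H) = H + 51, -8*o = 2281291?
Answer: I*√9115729891739718/66708 ≈ 1431.3*I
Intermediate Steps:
P(f) = 36 (P(f) = 6*6 = 36)
o = -2281291/8 (o = -⅛*2281291 = -2281291/8 ≈ -2.8516e+5)
M(K, H) = 51 + H
k = -50031 (k = -6 + (51 + 64)*(-435) = -6 + 115*(-435) = -6 - 50025 = -50031)
c = 2281291/400248 (c = -2281291/8/(-50031) = -2281291/8*(-1/50031) = 2281291/400248 ≈ 5.6997)
√(-2048504 + c) = √(-2048504 + 2281291/400248) = √(-819907347701/400248) = I*√9115729891739718/66708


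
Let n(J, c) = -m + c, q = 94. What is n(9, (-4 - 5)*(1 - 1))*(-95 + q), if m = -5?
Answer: -5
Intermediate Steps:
n(J, c) = 5 + c (n(J, c) = -1*(-5) + c = 5 + c)
n(9, (-4 - 5)*(1 - 1))*(-95 + q) = (5 + (-4 - 5)*(1 - 1))*(-95 + 94) = (5 - 9*0)*(-1) = (5 + 0)*(-1) = 5*(-1) = -5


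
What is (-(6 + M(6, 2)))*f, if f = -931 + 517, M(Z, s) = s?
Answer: 3312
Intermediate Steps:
f = -414
(-(6 + M(6, 2)))*f = -(6 + 2)*(-414) = -1*8*(-414) = -8*(-414) = 3312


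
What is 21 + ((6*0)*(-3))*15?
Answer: 21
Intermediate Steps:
21 + ((6*0)*(-3))*15 = 21 + (0*(-3))*15 = 21 + 0*15 = 21 + 0 = 21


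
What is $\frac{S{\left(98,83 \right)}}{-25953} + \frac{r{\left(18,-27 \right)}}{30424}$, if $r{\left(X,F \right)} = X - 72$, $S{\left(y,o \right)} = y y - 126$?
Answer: $- \frac{144880067}{394797036} \approx -0.36697$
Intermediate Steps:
$S{\left(y,o \right)} = -126 + y^{2}$ ($S{\left(y,o \right)} = y^{2} - 126 = -126 + y^{2}$)
$r{\left(X,F \right)} = -72 + X$
$\frac{S{\left(98,83 \right)}}{-25953} + \frac{r{\left(18,-27 \right)}}{30424} = \frac{-126 + 98^{2}}{-25953} + \frac{-72 + 18}{30424} = \left(-126 + 9604\right) \left(- \frac{1}{25953}\right) - \frac{27}{15212} = 9478 \left(- \frac{1}{25953}\right) - \frac{27}{15212} = - \frac{9478}{25953} - \frac{27}{15212} = - \frac{144880067}{394797036}$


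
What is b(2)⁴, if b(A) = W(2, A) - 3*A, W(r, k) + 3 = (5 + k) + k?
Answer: 0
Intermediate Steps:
W(r, k) = 2 + 2*k (W(r, k) = -3 + ((5 + k) + k) = -3 + (5 + 2*k) = 2 + 2*k)
b(A) = 2 - A (b(A) = (2 + 2*A) - 3*A = 2 - A)
b(2)⁴ = (2 - 1*2)⁴ = (2 - 2)⁴ = 0⁴ = 0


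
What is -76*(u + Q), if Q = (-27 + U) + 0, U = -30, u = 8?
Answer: 3724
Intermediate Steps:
Q = -57 (Q = (-27 - 30) + 0 = -57 + 0 = -57)
-76*(u + Q) = -76*(8 - 57) = -76*(-49) = 3724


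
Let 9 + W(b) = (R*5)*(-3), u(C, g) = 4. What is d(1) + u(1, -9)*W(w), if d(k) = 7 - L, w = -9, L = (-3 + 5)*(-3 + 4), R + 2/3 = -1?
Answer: 69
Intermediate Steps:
R = -5/3 (R = -2/3 - 1 = -5/3 ≈ -1.6667)
L = 2 (L = 2*1 = 2)
d(k) = 5 (d(k) = 7 - 1*2 = 7 - 2 = 5)
W(b) = 16 (W(b) = -9 - 5/3*5*(-3) = -9 - 25/3*(-3) = -9 + 25 = 16)
d(1) + u(1, -9)*W(w) = 5 + 4*16 = 5 + 64 = 69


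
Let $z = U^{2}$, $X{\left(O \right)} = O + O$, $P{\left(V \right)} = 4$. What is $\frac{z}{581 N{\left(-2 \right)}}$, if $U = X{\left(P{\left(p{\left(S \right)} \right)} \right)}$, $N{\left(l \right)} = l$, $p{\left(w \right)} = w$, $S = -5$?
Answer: $- \frac{32}{581} \approx -0.055077$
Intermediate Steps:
$X{\left(O \right)} = 2 O$
$U = 8$ ($U = 2 \cdot 4 = 8$)
$z = 64$ ($z = 8^{2} = 64$)
$\frac{z}{581 N{\left(-2 \right)}} = \frac{64}{581 \left(-2\right)} = \frac{64}{-1162} = 64 \left(- \frac{1}{1162}\right) = - \frac{32}{581}$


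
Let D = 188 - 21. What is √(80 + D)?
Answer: √247 ≈ 15.716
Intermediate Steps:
D = 167
√(80 + D) = √(80 + 167) = √247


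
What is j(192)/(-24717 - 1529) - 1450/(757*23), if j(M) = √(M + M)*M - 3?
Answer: -38004467/456969106 - 768*√6/13123 ≈ -0.22652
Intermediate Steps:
j(M) = -3 + √2*M^(3/2) (j(M) = √(2*M)*M - 3 = (√2*√M)*M - 3 = √2*M^(3/2) - 3 = -3 + √2*M^(3/2))
j(192)/(-24717 - 1529) - 1450/(757*23) = (-3 + √2*192^(3/2))/(-24717 - 1529) - 1450/(757*23) = (-3 + √2*(1536*√3))/(-26246) - 1450/17411 = (-3 + 1536*√6)*(-1/26246) - 1450*1/17411 = (3/26246 - 768*√6/13123) - 1450/17411 = -38004467/456969106 - 768*√6/13123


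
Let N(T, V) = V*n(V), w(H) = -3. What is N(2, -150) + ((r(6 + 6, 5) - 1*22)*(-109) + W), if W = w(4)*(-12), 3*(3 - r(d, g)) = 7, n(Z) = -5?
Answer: 9334/3 ≈ 3111.3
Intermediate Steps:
r(d, g) = ⅔ (r(d, g) = 3 - ⅓*7 = 3 - 7/3 = ⅔)
N(T, V) = -5*V (N(T, V) = V*(-5) = -5*V)
W = 36 (W = -3*(-12) = 36)
N(2, -150) + ((r(6 + 6, 5) - 1*22)*(-109) + W) = -5*(-150) + ((⅔ - 1*22)*(-109) + 36) = 750 + ((⅔ - 22)*(-109) + 36) = 750 + (-64/3*(-109) + 36) = 750 + (6976/3 + 36) = 750 + 7084/3 = 9334/3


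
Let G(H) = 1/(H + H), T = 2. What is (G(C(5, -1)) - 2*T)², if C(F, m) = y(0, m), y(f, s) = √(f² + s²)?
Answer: 49/4 ≈ 12.250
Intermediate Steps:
C(F, m) = √(m²) (C(F, m) = √(0² + m²) = √(0 + m²) = √(m²))
G(H) = 1/(2*H)
(G(C(5, -1)) - 2*T)² = (1/(2*(√((-1)²))) - 2*2)² = (1/(2*(√1)) - 4)² = ((½)/1 - 4)² = ((½)*1 - 4)² = (½ - 4)² = (-7/2)² = 49/4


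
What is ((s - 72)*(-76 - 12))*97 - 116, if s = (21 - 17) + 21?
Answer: 401076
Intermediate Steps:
s = 25 (s = 4 + 21 = 25)
((s - 72)*(-76 - 12))*97 - 116 = ((25 - 72)*(-76 - 12))*97 - 116 = -47*(-88)*97 - 116 = 4136*97 - 116 = 401192 - 116 = 401076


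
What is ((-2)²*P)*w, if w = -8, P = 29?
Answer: -928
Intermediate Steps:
((-2)²*P)*w = ((-2)²*29)*(-8) = (4*29)*(-8) = 116*(-8) = -928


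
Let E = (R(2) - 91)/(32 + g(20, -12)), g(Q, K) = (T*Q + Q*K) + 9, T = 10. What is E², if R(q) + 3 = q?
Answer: 8464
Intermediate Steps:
R(q) = -3 + q
g(Q, K) = 9 + 10*Q + K*Q (g(Q, K) = (10*Q + Q*K) + 9 = (10*Q + K*Q) + 9 = 9 + 10*Q + K*Q)
E = -92 (E = ((-3 + 2) - 91)/(32 + (9 + 10*20 - 12*20)) = (-1 - 91)/(32 + (9 + 200 - 240)) = -92/(32 - 31) = -92/1 = -92*1 = -92)
E² = (-92)² = 8464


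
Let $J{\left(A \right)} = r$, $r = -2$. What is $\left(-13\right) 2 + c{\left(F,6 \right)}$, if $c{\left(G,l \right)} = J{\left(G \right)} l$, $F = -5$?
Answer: $-38$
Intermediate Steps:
$J{\left(A \right)} = -2$
$c{\left(G,l \right)} = - 2 l$
$\left(-13\right) 2 + c{\left(F,6 \right)} = \left(-13\right) 2 - 12 = -26 - 12 = -38$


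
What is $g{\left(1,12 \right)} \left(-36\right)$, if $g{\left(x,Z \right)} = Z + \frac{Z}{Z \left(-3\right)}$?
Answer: $-420$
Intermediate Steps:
$g{\left(x,Z \right)} = - \frac{1}{3} + Z$ ($g{\left(x,Z \right)} = Z + \frac{Z}{\left(-3\right) Z} = Z + Z \left(- \frac{1}{3 Z}\right) = Z - \frac{1}{3} = - \frac{1}{3} + Z$)
$g{\left(1,12 \right)} \left(-36\right) = \left(- \frac{1}{3} + 12\right) \left(-36\right) = \frac{35}{3} \left(-36\right) = -420$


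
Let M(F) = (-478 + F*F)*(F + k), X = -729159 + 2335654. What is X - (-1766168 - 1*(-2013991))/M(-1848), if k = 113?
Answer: 9517480599082273/5924376110 ≈ 1.6065e+6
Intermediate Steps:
X = 1606495
M(F) = (-478 + F²)*(113 + F) (M(F) = (-478 + F*F)*(F + 113) = (-478 + F²)*(113 + F))
X - (-1766168 - 1*(-2013991))/M(-1848) = 1606495 - (-1766168 - 1*(-2013991))/(-54014 + (-1848)³ - 478*(-1848) + 113*(-1848)²) = 1606495 - (-1766168 + 2013991)/(-54014 - 6311112192 + 883344 + 113*3415104) = 1606495 - 247823/(-54014 - 6311112192 + 883344 + 385906752) = 1606495 - 247823/(-5924376110) = 1606495 - 247823*(-1)/5924376110 = 1606495 - 1*(-247823/5924376110) = 1606495 + 247823/5924376110 = 9517480599082273/5924376110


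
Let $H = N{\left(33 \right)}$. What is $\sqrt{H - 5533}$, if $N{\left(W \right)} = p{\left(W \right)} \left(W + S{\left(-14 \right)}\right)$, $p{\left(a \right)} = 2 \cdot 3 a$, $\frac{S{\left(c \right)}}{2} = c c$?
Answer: $\sqrt{78617} \approx 280.39$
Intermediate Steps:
$S{\left(c \right)} = 2 c^{2}$ ($S{\left(c \right)} = 2 c c = 2 c^{2}$)
$p{\left(a \right)} = 6 a$
$N{\left(W \right)} = 6 W \left(392 + W\right)$ ($N{\left(W \right)} = 6 W \left(W + 2 \left(-14\right)^{2}\right) = 6 W \left(W + 2 \cdot 196\right) = 6 W \left(W + 392\right) = 6 W \left(392 + W\right)$)
$H = 84150$ ($H = 6 \cdot 33 \left(392 + 33\right) = 6 \cdot 33 \cdot 425 = 84150$)
$\sqrt{H - 5533} = \sqrt{84150 - 5533} = \sqrt{78617}$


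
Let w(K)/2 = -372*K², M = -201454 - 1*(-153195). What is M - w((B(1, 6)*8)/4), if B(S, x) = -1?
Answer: -45283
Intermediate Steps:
M = -48259 (M = -201454 + 153195 = -48259)
w(K) = -744*K² (w(K) = 2*(-372*K²) = -744*K²)
M - w((B(1, 6)*8)/4) = -48259 - (-744)*(-1*8/4)² = -48259 - (-744)*(-8*¼)² = -48259 - (-744)*(-2)² = -48259 - (-744)*4 = -48259 - 1*(-2976) = -48259 + 2976 = -45283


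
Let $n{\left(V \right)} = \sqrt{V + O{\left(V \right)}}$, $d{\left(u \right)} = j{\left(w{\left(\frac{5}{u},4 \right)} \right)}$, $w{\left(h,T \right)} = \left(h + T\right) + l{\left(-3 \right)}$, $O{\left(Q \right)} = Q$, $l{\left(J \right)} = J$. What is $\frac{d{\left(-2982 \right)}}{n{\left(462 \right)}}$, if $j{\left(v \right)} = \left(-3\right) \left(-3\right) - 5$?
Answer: $\frac{2 \sqrt{231}}{231} \approx 0.13159$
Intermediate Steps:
$w{\left(h,T \right)} = -3 + T + h$ ($w{\left(h,T \right)} = \left(h + T\right) - 3 = \left(T + h\right) - 3 = -3 + T + h$)
$j{\left(v \right)} = 4$ ($j{\left(v \right)} = 9 - 5 = 4$)
$d{\left(u \right)} = 4$
$n{\left(V \right)} = \sqrt{2} \sqrt{V}$ ($n{\left(V \right)} = \sqrt{V + V} = \sqrt{2 V} = \sqrt{2} \sqrt{V}$)
$\frac{d{\left(-2982 \right)}}{n{\left(462 \right)}} = \frac{4}{\sqrt{2} \sqrt{462}} = \frac{4}{2 \sqrt{231}} = 4 \frac{\sqrt{231}}{462} = \frac{2 \sqrt{231}}{231}$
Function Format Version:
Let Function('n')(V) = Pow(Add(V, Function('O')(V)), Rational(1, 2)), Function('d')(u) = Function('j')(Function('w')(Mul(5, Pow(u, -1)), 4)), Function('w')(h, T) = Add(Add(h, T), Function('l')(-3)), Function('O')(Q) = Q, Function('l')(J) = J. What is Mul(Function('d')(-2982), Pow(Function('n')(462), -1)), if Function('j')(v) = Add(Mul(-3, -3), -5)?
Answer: Mul(Rational(2, 231), Pow(231, Rational(1, 2))) ≈ 0.13159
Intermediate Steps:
Function('w')(h, T) = Add(-3, T, h) (Function('w')(h, T) = Add(Add(h, T), -3) = Add(Add(T, h), -3) = Add(-3, T, h))
Function('j')(v) = 4 (Function('j')(v) = Add(9, -5) = 4)
Function('d')(u) = 4
Function('n')(V) = Mul(Pow(2, Rational(1, 2)), Pow(V, Rational(1, 2))) (Function('n')(V) = Pow(Add(V, V), Rational(1, 2)) = Pow(Mul(2, V), Rational(1, 2)) = Mul(Pow(2, Rational(1, 2)), Pow(V, Rational(1, 2))))
Mul(Function('d')(-2982), Pow(Function('n')(462), -1)) = Mul(4, Pow(Mul(Pow(2, Rational(1, 2)), Pow(462, Rational(1, 2))), -1)) = Mul(4, Pow(Mul(2, Pow(231, Rational(1, 2))), -1)) = Mul(4, Mul(Rational(1, 462), Pow(231, Rational(1, 2)))) = Mul(Rational(2, 231), Pow(231, Rational(1, 2)))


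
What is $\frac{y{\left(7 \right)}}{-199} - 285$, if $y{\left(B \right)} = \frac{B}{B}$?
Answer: $- \frac{56716}{199} \approx -285.0$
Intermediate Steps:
$y{\left(B \right)} = 1$
$\frac{y{\left(7 \right)}}{-199} - 285 = 1 \frac{1}{-199} - 285 = 1 \left(- \frac{1}{199}\right) - 285 = - \frac{1}{199} - 285 = - \frac{56716}{199}$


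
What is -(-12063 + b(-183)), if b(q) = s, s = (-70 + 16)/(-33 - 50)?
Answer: 1001175/83 ≈ 12062.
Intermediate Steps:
s = 54/83 (s = -54/(-83) = -54*(-1/83) = 54/83 ≈ 0.65060)
b(q) = 54/83
-(-12063 + b(-183)) = -(-12063 + 54/83) = -1*(-1001175/83) = 1001175/83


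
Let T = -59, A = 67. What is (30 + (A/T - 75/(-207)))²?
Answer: 14156716324/16573041 ≈ 854.20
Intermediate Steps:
(30 + (A/T - 75/(-207)))² = (30 + (67/(-59) - 75/(-207)))² = (30 + (67*(-1/59) - 75*(-1/207)))² = (30 + (-67/59 + 25/69))² = (30 - 3148/4071)² = (118982/4071)² = 14156716324/16573041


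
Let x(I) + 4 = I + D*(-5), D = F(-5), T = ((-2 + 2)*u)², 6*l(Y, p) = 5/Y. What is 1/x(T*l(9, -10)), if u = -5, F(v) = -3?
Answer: 1/11 ≈ 0.090909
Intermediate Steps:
l(Y, p) = 5/(6*Y) (l(Y, p) = (5/Y)/6 = 5/(6*Y))
T = 0 (T = ((-2 + 2)*(-5))² = (0*(-5))² = 0² = 0)
D = -3
x(I) = 11 + I (x(I) = -4 + (I - 3*(-5)) = -4 + (I + 15) = -4 + (15 + I) = 11 + I)
1/x(T*l(9, -10)) = 1/(11 + 0*((⅚)/9)) = 1/(11 + 0*((⅚)*(⅑))) = 1/(11 + 0*(5/54)) = 1/(11 + 0) = 1/11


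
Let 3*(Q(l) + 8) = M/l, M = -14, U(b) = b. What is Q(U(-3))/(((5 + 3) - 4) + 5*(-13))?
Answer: 58/549 ≈ 0.10565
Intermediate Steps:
Q(l) = -8 - 14/(3*l) (Q(l) = -8 + (-14/l)/3 = -8 - 14/(3*l))
Q(U(-3))/(((5 + 3) - 4) + 5*(-13)) = (-8 - 14/3/(-3))/(((5 + 3) - 4) + 5*(-13)) = (-8 - 14/3*(-1/3))/((8 - 4) - 65) = (-8 + 14/9)/(4 - 65) = -58/9/(-61) = -58/9*(-1/61) = 58/549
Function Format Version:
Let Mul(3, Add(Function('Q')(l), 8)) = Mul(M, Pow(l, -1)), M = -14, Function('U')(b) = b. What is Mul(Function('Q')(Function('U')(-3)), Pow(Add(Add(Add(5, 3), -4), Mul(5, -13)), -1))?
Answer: Rational(58, 549) ≈ 0.10565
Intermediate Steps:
Function('Q')(l) = Add(-8, Mul(Rational(-14, 3), Pow(l, -1))) (Function('Q')(l) = Add(-8, Mul(Rational(1, 3), Mul(-14, Pow(l, -1)))) = Add(-8, Mul(Rational(-14, 3), Pow(l, -1))))
Mul(Function('Q')(Function('U')(-3)), Pow(Add(Add(Add(5, 3), -4), Mul(5, -13)), -1)) = Mul(Add(-8, Mul(Rational(-14, 3), Pow(-3, -1))), Pow(Add(Add(Add(5, 3), -4), Mul(5, -13)), -1)) = Mul(Add(-8, Mul(Rational(-14, 3), Rational(-1, 3))), Pow(Add(Add(8, -4), -65), -1)) = Mul(Add(-8, Rational(14, 9)), Pow(Add(4, -65), -1)) = Mul(Rational(-58, 9), Pow(-61, -1)) = Mul(Rational(-58, 9), Rational(-1, 61)) = Rational(58, 549)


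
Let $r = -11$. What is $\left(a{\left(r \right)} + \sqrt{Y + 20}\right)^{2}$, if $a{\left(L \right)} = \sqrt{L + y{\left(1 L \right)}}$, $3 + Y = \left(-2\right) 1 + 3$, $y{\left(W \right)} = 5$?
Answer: $12 + 12 i \sqrt{3} \approx 12.0 + 20.785 i$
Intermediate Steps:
$Y = -2$ ($Y = -3 + \left(\left(-2\right) 1 + 3\right) = -3 + \left(-2 + 3\right) = -3 + 1 = -2$)
$a{\left(L \right)} = \sqrt{5 + L}$ ($a{\left(L \right)} = \sqrt{L + 5} = \sqrt{5 + L}$)
$\left(a{\left(r \right)} + \sqrt{Y + 20}\right)^{2} = \left(\sqrt{5 - 11} + \sqrt{-2 + 20}\right)^{2} = \left(\sqrt{-6} + \sqrt{18}\right)^{2} = \left(i \sqrt{6} + 3 \sqrt{2}\right)^{2} = \left(3 \sqrt{2} + i \sqrt{6}\right)^{2}$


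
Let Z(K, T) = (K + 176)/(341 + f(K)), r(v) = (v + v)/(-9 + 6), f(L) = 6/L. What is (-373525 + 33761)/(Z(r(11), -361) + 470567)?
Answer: -953547666/1320647677 ≈ -0.72203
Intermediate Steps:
r(v) = -2*v/3 (r(v) = (2*v)/(-3) = (2*v)*(-⅓) = -2*v/3)
Z(K, T) = (176 + K)/(341 + 6/K) (Z(K, T) = (K + 176)/(341 + 6/K) = (176 + K)/(341 + 6/K))
(-373525 + 33761)/(Z(r(11), -361) + 470567) = (-373525 + 33761)/((-⅔*11)*(176 - ⅔*11)/(6 + 341*(-⅔*11)) + 470567) = -339764/(-22*(176 - 22/3)/(3*(6 + 341*(-22/3))) + 470567) = -339764/(-22/3*506/3/(6 - 7502/3) + 470567) = -339764/(-22/3*506/3/(-7484/3) + 470567) = -339764/(-22/3*(-3/7484)*506/3 + 470567) = -339764/(2783/5613 + 470567) = -339764/2641295354/5613 = -339764*5613/2641295354 = -953547666/1320647677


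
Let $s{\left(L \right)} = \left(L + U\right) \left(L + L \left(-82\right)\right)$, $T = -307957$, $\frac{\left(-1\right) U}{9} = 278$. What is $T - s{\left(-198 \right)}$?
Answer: $42994643$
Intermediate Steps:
$U = -2502$ ($U = \left(-9\right) 278 = -2502$)
$s{\left(L \right)} = - 81 L \left(-2502 + L\right)$ ($s{\left(L \right)} = \left(L - 2502\right) \left(L + L \left(-82\right)\right) = \left(-2502 + L\right) \left(L - 82 L\right) = \left(-2502 + L\right) \left(- 81 L\right) = - 81 L \left(-2502 + L\right)$)
$T - s{\left(-198 \right)} = -307957 - 81 \left(-198\right) \left(2502 - -198\right) = -307957 - 81 \left(-198\right) \left(2502 + 198\right) = -307957 - 81 \left(-198\right) 2700 = -307957 - -43302600 = -307957 + 43302600 = 42994643$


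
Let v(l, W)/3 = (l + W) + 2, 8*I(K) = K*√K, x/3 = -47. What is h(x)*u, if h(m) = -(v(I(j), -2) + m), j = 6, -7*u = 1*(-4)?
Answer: 564/7 - 9*√6/7 ≈ 77.422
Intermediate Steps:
x = -141 (x = 3*(-47) = -141)
u = 4/7 (u = -(-4)/7 = -⅐*(-4) = 4/7 ≈ 0.57143)
I(K) = K^(3/2)/8 (I(K) = (K*√K)/8 = K^(3/2)/8)
v(l, W) = 6 + 3*W + 3*l (v(l, W) = 3*((l + W) + 2) = 3*((W + l) + 2) = 3*(2 + W + l) = 6 + 3*W + 3*l)
h(m) = -m - 9*√6/4 (h(m) = -((6 + 3*(-2) + 3*(6^(3/2)/8)) + m) = -((6 - 6 + 3*((6*√6)/8)) + m) = -((6 - 6 + 3*(3*√6/4)) + m) = -((6 - 6 + 9*√6/4) + m) = -(9*√6/4 + m) = -(m + 9*√6/4) = -m - 9*√6/4)
h(x)*u = (-1*(-141) - 9*√6/4)*(4/7) = (141 - 9*√6/4)*(4/7) = 564/7 - 9*√6/7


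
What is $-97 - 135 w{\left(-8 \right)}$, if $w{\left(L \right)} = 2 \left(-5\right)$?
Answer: $1253$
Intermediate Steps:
$w{\left(L \right)} = -10$
$-97 - 135 w{\left(-8 \right)} = -97 - -1350 = -97 + 1350 = 1253$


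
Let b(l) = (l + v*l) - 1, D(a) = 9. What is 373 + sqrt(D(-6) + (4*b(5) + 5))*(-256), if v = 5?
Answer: 373 - 256*sqrt(130) ≈ -2545.8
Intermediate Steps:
b(l) = -1 + 6*l (b(l) = (l + 5*l) - 1 = 6*l - 1 = -1 + 6*l)
373 + sqrt(D(-6) + (4*b(5) + 5))*(-256) = 373 + sqrt(9 + (4*(-1 + 6*5) + 5))*(-256) = 373 + sqrt(9 + (4*(-1 + 30) + 5))*(-256) = 373 + sqrt(9 + (4*29 + 5))*(-256) = 373 + sqrt(9 + (116 + 5))*(-256) = 373 + sqrt(9 + 121)*(-256) = 373 + sqrt(130)*(-256) = 373 - 256*sqrt(130)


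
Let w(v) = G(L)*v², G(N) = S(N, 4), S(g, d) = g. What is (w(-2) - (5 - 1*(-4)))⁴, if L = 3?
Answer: 81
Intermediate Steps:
G(N) = N
w(v) = 3*v²
(w(-2) - (5 - 1*(-4)))⁴ = (3*(-2)² - (5 - 1*(-4)))⁴ = (3*4 - (5 + 4))⁴ = (12 - 1*9)⁴ = (12 - 9)⁴ = 3⁴ = 81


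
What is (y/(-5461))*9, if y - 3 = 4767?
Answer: -42930/5461 ≈ -7.8612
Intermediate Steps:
y = 4770 (y = 3 + 4767 = 4770)
(y/(-5461))*9 = (4770/(-5461))*9 = (4770*(-1/5461))*9 = -4770/5461*9 = -42930/5461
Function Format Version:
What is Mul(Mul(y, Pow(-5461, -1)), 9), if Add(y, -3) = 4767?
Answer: Rational(-42930, 5461) ≈ -7.8612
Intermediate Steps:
y = 4770 (y = Add(3, 4767) = 4770)
Mul(Mul(y, Pow(-5461, -1)), 9) = Mul(Mul(4770, Pow(-5461, -1)), 9) = Mul(Mul(4770, Rational(-1, 5461)), 9) = Mul(Rational(-4770, 5461), 9) = Rational(-42930, 5461)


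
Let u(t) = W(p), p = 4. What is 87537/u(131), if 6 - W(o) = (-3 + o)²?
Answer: 87537/5 ≈ 17507.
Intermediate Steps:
W(o) = 6 - (-3 + o)²
u(t) = 5 (u(t) = 6 - (-3 + 4)² = 6 - 1*1² = 6 - 1*1 = 6 - 1 = 5)
87537/u(131) = 87537/5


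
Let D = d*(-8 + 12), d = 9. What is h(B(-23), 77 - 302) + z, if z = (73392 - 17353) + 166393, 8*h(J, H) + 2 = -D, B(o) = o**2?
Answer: 889709/4 ≈ 2.2243e+5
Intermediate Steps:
D = 36 (D = 9*(-8 + 12) = 9*4 = 36)
h(J, H) = -19/4 (h(J, H) = -1/4 + (-1*36)/8 = -1/4 + (1/8)*(-36) = -1/4 - 9/2 = -19/4)
z = 222432 (z = 56039 + 166393 = 222432)
h(B(-23), 77 - 302) + z = -19/4 + 222432 = 889709/4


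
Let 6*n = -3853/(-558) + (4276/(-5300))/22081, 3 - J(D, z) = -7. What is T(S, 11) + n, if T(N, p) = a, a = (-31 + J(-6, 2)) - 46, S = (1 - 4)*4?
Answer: -6450158237977/97953524100 ≈ -65.849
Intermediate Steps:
J(D, z) = 10 (J(D, z) = 3 - 1*(-7) = 3 + 7 = 10)
S = -12 (S = -3*4 = -12)
a = -67 (a = (-31 + 10) - 46 = -21 - 46 = -67)
T(N, p) = -67
n = 112727876723/97953524100 (n = (-3853/(-558) + (4276/(-5300))/22081)/6 = (-3853*(-1/558) + (4276*(-1/5300))*(1/22081))/6 = (3853/558 - 1069/1325*1/22081)/6 = (3853/558 - 1069/29257325)/6 = (⅙)*(112727876723/16325587350) = 112727876723/97953524100 ≈ 1.1508)
T(S, 11) + n = -67 + 112727876723/97953524100 = -6450158237977/97953524100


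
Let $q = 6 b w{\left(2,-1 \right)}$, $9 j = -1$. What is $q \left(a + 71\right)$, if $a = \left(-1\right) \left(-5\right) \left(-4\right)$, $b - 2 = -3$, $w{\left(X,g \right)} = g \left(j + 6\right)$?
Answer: $1802$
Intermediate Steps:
$j = - \frac{1}{9}$ ($j = \frac{1}{9} \left(-1\right) = - \frac{1}{9} \approx -0.11111$)
$w{\left(X,g \right)} = \frac{53 g}{9}$ ($w{\left(X,g \right)} = g \left(- \frac{1}{9} + 6\right) = g \frac{53}{9} = \frac{53 g}{9}$)
$b = -1$ ($b = 2 - 3 = -1$)
$a = -20$ ($a = 5 \left(-4\right) = -20$)
$q = \frac{106}{3}$ ($q = 6 \left(-1\right) \frac{53}{9} \left(-1\right) = \left(-6\right) \left(- \frac{53}{9}\right) = \frac{106}{3} \approx 35.333$)
$q \left(a + 71\right) = \frac{106 \left(-20 + 71\right)}{3} = \frac{106}{3} \cdot 51 = 1802$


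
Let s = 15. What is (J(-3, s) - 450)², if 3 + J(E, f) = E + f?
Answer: 194481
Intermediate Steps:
J(E, f) = -3 + E + f (J(E, f) = -3 + (E + f) = -3 + E + f)
(J(-3, s) - 450)² = ((-3 - 3 + 15) - 450)² = (9 - 450)² = (-441)² = 194481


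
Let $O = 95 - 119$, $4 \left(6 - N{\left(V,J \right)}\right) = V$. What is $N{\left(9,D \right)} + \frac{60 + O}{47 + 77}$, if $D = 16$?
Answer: $\frac{501}{124} \approx 4.0403$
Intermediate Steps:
$N{\left(V,J \right)} = 6 - \frac{V}{4}$
$O = -24$ ($O = 95 - 119 = -24$)
$N{\left(9,D \right)} + \frac{60 + O}{47 + 77} = \left(6 - \frac{9}{4}\right) + \frac{60 - 24}{47 + 77} = \left(6 - \frac{9}{4}\right) + \frac{36}{124} = \frac{15}{4} + 36 \cdot \frac{1}{124} = \frac{15}{4} + \frac{9}{31} = \frac{501}{124}$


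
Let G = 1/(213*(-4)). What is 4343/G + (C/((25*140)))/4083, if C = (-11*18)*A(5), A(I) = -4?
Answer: -4406518546434/1190875 ≈ -3.7002e+6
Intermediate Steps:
C = 792 (C = -11*18*(-4) = -198*(-4) = 792)
G = -1/852 (G = 1/(-852) = -1/852 ≈ -0.0011737)
4343/G + (C/((25*140)))/4083 = 4343/(-1/852) + (792/((25*140)))/4083 = 4343*(-852) + (792/3500)*(1/4083) = -3700236 + (792*(1/3500))*(1/4083) = -3700236 + (198/875)*(1/4083) = -3700236 + 66/1190875 = -4406518546434/1190875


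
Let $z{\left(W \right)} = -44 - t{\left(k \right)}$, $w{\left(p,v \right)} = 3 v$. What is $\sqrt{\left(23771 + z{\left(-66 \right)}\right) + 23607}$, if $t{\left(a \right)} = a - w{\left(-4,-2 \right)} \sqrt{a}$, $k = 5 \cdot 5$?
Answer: $\sqrt{47279} \approx 217.44$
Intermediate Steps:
$k = 25$
$t{\left(a \right)} = a + 6 \sqrt{a}$ ($t{\left(a \right)} = a - 3 \left(-2\right) \sqrt{a} = a - - 6 \sqrt{a} = a + 6 \sqrt{a}$)
$z{\left(W \right)} = -99$ ($z{\left(W \right)} = -44 - \left(25 + 6 \sqrt{25}\right) = -44 - \left(25 + 6 \cdot 5\right) = -44 - \left(25 + 30\right) = -44 - 55 = -99$)
$\sqrt{\left(23771 + z{\left(-66 \right)}\right) + 23607} = \sqrt{\left(23771 - 99\right) + 23607} = \sqrt{23672 + 23607} = \sqrt{47279}$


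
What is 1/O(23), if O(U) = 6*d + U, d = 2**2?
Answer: 1/47 ≈ 0.021277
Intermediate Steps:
d = 4
O(U) = 24 + U (O(U) = 6*4 + U = 24 + U)
1/O(23) = 1/(24 + 23) = 1/47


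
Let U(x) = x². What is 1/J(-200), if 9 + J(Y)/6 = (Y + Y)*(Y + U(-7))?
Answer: 1/362346 ≈ 2.7598e-6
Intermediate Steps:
J(Y) = -54 + 12*Y*(49 + Y) (J(Y) = -54 + 6*((Y + Y)*(Y + (-7)²)) = -54 + 6*((2*Y)*(Y + 49)) = -54 + 6*((2*Y)*(49 + Y)) = -54 + 6*(2*Y*(49 + Y)) = -54 + 12*Y*(49 + Y))
1/J(-200) = 1/(-54 + 12*(-200)² + 588*(-200)) = 1/(-54 + 12*40000 - 117600) = 1/(-54 + 480000 - 117600) = 1/362346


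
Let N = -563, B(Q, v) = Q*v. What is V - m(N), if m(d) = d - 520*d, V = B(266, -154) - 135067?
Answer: -468228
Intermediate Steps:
V = -176031 (V = 266*(-154) - 135067 = -40964 - 135067 = -176031)
m(d) = -519*d
V - m(N) = -176031 - (-519)*(-563) = -176031 - 1*292197 = -176031 - 292197 = -468228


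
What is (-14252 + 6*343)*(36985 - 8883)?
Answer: -342675788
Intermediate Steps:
(-14252 + 6*343)*(36985 - 8883) = (-14252 + 2058)*28102 = -12194*28102 = -342675788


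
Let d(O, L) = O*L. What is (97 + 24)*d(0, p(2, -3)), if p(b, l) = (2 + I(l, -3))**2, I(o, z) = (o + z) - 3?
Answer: 0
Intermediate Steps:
I(o, z) = -3 + o + z
p(b, l) = (-4 + l)**2 (p(b, l) = (2 + (-3 + l - 3))**2 = (2 + (-6 + l))**2 = (-4 + l)**2)
d(O, L) = L*O
(97 + 24)*d(0, p(2, -3)) = (97 + 24)*((4 - 1*(-3))**2*0) = 121*((4 + 3)**2*0) = 121*(7**2*0) = 121*(49*0) = 121*0 = 0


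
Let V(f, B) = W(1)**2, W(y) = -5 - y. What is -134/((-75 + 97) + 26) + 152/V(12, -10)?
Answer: 103/72 ≈ 1.4306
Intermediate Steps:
V(f, B) = 36 (V(f, B) = (-5 - 1*1)**2 = (-5 - 1)**2 = (-6)**2 = 36)
-134/((-75 + 97) + 26) + 152/V(12, -10) = -134/((-75 + 97) + 26) + 152/36 = -134/(22 + 26) + 152*(1/36) = -134/48 + 38/9 = -134*1/48 + 38/9 = -67/24 + 38/9 = 103/72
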